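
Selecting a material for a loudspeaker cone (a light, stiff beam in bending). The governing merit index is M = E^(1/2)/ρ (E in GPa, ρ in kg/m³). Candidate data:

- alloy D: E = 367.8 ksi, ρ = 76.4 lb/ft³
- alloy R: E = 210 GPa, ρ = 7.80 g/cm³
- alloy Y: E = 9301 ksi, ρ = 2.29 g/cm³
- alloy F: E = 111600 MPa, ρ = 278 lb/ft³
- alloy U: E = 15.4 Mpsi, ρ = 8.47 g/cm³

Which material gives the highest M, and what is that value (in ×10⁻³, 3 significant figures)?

After converting to SI:
  alloy D: E = 2.536 GPa, ρ = 1224 kg/m³
  alloy R: E = 210.0 GPa, ρ = 7800 kg/m³
  alloy Y: E = 64.13 GPa, ρ = 2290 kg/m³
  alloy F: E = 111.6 GPa, ρ = 4453 kg/m³
  alloy U: E = 106.2 GPa, ρ = 8470 kg/m³
  alloy Y: M = 3.50×10⁻³
  alloy F: M = 2.37×10⁻³
  alloy R: M = 1.86×10⁻³
  alloy D: M = 1.30×10⁻³
  alloy U: M = 1.22×10⁻³
Alloy Y ranks first.

alloy Y, M = 3.50×10⁻³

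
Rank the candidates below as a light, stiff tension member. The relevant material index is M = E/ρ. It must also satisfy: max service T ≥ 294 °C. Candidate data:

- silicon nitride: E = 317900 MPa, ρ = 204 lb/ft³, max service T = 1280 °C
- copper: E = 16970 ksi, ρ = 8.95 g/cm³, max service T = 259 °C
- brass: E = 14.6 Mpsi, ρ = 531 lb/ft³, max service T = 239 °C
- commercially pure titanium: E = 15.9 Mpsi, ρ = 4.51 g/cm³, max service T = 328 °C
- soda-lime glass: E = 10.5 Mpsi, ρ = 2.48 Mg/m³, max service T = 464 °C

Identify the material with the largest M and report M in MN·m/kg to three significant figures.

silicon nitride, M = 97.3 MN·m/kg

Screen on constraints: max service T ≥ 294 °C. Survivors: silicon nitride, commercially pure titanium, soda-lime glass.
In SI units:
  silicon nitride: E = 317.9 GPa, ρ = 3268 kg/m³
  commercially pure titanium: E = 109.6 GPa, ρ = 4510 kg/m³
  soda-lime glass: E = 72.39 GPa, ρ = 2480 kg/m³
  silicon nitride: M = 97.3 MN·m/kg
  soda-lime glass: M = 29.2 MN·m/kg
  commercially pure titanium: M = 24.3 MN·m/kg
The maximum is for silicon nitride.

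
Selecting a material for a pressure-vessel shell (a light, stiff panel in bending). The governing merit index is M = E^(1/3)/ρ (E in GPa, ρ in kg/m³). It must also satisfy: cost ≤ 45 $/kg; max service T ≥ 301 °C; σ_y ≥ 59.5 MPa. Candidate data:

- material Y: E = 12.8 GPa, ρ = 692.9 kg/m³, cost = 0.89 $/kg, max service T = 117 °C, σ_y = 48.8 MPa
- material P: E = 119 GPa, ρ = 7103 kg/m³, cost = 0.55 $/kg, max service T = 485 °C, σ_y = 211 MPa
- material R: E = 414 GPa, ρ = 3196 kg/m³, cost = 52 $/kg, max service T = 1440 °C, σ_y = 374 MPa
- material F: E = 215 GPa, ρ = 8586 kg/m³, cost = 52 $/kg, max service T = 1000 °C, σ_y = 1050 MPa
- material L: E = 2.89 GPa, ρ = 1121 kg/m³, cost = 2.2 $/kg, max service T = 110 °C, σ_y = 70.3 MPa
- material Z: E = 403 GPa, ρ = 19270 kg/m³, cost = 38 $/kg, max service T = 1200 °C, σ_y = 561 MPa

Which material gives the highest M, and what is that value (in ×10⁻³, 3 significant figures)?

material P, M = 0.692×10⁻³

Screen on constraints: cost ≤ 45 $/kg; max service T ≥ 301 °C; σ_y ≥ 59.5 MPa. Survivors: material P, material Z.
Computing M directly (units already consistent):
  material P: M = 0.692×10⁻³
  material Z: M = 0.383×10⁻³
The maximum is for material P.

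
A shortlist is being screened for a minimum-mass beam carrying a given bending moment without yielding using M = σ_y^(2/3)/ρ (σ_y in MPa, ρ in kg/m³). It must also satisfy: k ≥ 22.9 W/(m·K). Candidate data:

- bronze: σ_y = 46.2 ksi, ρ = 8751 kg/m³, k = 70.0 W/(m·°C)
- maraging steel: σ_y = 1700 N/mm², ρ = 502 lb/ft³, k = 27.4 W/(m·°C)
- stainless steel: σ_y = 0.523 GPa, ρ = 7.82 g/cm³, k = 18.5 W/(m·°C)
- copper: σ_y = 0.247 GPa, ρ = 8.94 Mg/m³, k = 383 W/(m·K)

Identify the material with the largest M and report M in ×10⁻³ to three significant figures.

maraging steel, M = 17.7×10⁻³

Screen on constraints: k ≥ 22.9 W/(m·K). Survivors: bronze, maraging steel, copper.
Putting every candidate on a common basis:
  bronze: σ_y = 318.5 MPa, ρ = 8751 kg/m³
  maraging steel: σ_y = 1700 MPa, ρ = 8041 kg/m³
  copper: σ_y = 247.0 MPa, ρ = 8940 kg/m³
  maraging steel: M = 17.7×10⁻³
  bronze: M = 5.33×10⁻³
  copper: M = 4.40×10⁻³
The maximum is for maraging steel.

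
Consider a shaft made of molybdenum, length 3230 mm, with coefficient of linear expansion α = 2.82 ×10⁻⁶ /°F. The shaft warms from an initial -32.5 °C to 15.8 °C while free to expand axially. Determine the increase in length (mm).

0.792 mm

Convert α: 2.82×10⁻⁶/°F × (9/5) = 5.08×10⁻⁶/K.
ΔT = 15.8 − (-32.5) = 48.30 K.
ΔL = α·L₀·ΔT = 5.08×10⁻⁶ × 3230 mm × 48.30 K = 0.792 mm.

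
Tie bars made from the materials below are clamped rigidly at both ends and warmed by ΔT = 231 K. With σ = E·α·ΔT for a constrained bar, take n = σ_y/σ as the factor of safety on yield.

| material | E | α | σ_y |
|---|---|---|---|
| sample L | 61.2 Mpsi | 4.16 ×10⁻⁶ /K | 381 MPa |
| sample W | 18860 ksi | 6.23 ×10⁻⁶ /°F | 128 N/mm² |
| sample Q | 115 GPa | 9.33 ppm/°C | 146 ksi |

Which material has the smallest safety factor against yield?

Converting E to GPa, α to ×10⁻⁶/K, σ_y to MPa, then σ and n for each:
  sample L: E = 422.0, α = 4.16, σ_y = 381.0 → σ = 405 MPa, n = 0.940
  sample W: E = 130.0, α = 11.2, σ_y = 128.0 → σ = 337 MPa, n = 0.380
  sample Q: E = 115.0, α = 9.33, σ_y = 1007 → σ = 248 MPa, n = 4.06
Smallest n: sample W with n = 0.380.

sample W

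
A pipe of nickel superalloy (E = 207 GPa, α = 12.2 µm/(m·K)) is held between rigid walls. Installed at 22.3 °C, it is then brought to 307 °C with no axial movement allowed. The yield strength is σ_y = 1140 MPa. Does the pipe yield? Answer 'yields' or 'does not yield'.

does not yield

ΔT = 284.7 K. Constrained thermal stress σ = E·α·ΔT = 207.0×10³ MPa × 12.2×10⁻⁶ × 284.7 = 719 MPa (compressive).
Compare to σ_y = 1140 MPa: σ < σ_y, so it does not yield.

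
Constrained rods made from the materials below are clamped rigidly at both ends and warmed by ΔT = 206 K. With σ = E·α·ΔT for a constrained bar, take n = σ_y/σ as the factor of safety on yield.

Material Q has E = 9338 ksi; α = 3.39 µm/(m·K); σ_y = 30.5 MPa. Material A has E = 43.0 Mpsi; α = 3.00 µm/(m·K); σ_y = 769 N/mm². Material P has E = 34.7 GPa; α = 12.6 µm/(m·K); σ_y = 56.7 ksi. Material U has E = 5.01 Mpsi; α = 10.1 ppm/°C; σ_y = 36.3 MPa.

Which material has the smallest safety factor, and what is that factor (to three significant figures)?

material U, n = 0.505

In consistent units (E in GPa, α in ×10⁻⁶/K, σ_y in MPa):
  material Q: E = 64.38, α = 3.39, σ_y = 30.50 → σ = 45.0 MPa, n = 0.678
  material A: E = 296.5, α = 3.00, σ_y = 769.0 → σ = 183 MPa, n = 4.20
  material P: E = 34.70, α = 12.6, σ_y = 390.9 → σ = 90.1 MPa, n = 4.34
  material U: E = 34.54, α = 10.1, σ_y = 36.30 → σ = 71.9 MPa, n = 0.505
Material U has the lowest safety factor, n = 0.505.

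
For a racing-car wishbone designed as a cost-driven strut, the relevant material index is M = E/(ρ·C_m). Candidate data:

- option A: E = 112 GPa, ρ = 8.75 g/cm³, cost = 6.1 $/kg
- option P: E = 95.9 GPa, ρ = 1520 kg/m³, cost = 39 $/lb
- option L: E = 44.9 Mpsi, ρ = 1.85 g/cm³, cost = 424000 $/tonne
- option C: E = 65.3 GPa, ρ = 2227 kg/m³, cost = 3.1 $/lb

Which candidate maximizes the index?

In SI units:
  option A: E = 112.0 GPa, ρ = 8750 kg/m³, cost = 6.100 $/kg
  option P: E = 95.90 GPa, ρ = 1520 kg/m³, cost = 85.98 $/kg
  option L: E = 309.6 GPa, ρ = 1850 kg/m³, cost = 424.0 $/kg
  option C: E = 65.30 GPa, ρ = 2227 kg/m³, cost = 6.834 $/kg
  option C: M = 4.29 MN·m per $
  option A: M = 2.10 MN·m per $
  option P: M = 0.734 MN·m per $
  option L: M = 0.395 MN·m per $
The maximum is for option C.

option C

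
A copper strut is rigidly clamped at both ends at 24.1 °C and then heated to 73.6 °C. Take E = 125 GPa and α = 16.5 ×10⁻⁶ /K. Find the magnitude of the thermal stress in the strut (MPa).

ΔT = 49.50 K. Constrained thermal stress σ = E·α·ΔT = 125.0×10³ MPa × 16.5×10⁻⁶ × 49.50 = 102 MPa (compressive).

102 MPa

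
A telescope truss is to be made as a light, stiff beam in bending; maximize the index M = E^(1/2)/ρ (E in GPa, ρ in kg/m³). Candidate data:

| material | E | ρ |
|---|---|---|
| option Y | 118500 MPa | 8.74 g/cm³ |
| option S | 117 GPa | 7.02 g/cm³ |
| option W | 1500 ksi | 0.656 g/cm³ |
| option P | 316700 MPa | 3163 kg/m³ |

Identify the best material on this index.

After converting to SI:
  option Y: E = 118.5 GPa, ρ = 8740 kg/m³
  option S: E = 117.0 GPa, ρ = 7020 kg/m³
  option W: E = 10.34 GPa, ρ = 656.0 kg/m³
  option P: E = 316.7 GPa, ρ = 3163 kg/m³
  option P: M = 5.63×10⁻³
  option W: M = 4.90×10⁻³
  option S: M = 1.54×10⁻³
  option Y: M = 1.25×10⁻³
Option P has the largest M.

option P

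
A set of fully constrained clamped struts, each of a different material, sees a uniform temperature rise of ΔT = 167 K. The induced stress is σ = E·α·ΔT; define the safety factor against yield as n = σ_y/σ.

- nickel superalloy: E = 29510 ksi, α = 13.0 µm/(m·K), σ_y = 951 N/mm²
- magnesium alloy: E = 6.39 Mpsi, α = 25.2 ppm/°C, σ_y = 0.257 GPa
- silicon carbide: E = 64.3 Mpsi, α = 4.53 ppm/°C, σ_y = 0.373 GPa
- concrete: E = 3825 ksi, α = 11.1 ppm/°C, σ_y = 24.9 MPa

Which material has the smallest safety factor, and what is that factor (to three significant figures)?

Per material, after unit conversion:
  nickel superalloy: E = 203.5, α = 13.0, σ_y = 951.0 → σ = 442 MPa, n = 2.15
  magnesium alloy: E = 44.06, α = 25.2, σ_y = 257.0 → σ = 185 MPa, n = 1.39
  silicon carbide: E = 443.3, α = 4.53, σ_y = 373.0 → σ = 335 MPa, n = 1.11
  concrete: E = 26.37, α = 11.1, σ_y = 24.90 → σ = 48.9 MPa, n = 0.509
The minimum is concrete at n = 0.509.

concrete, n = 0.509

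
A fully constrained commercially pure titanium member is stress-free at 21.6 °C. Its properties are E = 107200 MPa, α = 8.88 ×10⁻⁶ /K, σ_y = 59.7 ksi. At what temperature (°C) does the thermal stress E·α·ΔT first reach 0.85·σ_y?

389 °C

E = 107200 MPa = 107.2 GPa.
σ_y = 59.7 ksi = 411.6 MPa.
E·α·ΔT = 349.9 MPa ⇒ ΔT = 349.9 / (107.2×10³ × 8.88×10⁻⁶) = 367.5 K.
T = 21.6 + 367.5 = 389.1 °C.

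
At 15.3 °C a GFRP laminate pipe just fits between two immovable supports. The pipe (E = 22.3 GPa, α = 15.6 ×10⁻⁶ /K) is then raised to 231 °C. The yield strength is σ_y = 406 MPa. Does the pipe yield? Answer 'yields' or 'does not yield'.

ΔT = 215.7 K. Constrained thermal stress σ = E·α·ΔT = 22.30×10³ MPa × 15.6×10⁻⁶ × 215.7 = 75.0 MPa (compressive).
Compare to σ_y = 406 MPa: σ < σ_y, so it does not yield.

does not yield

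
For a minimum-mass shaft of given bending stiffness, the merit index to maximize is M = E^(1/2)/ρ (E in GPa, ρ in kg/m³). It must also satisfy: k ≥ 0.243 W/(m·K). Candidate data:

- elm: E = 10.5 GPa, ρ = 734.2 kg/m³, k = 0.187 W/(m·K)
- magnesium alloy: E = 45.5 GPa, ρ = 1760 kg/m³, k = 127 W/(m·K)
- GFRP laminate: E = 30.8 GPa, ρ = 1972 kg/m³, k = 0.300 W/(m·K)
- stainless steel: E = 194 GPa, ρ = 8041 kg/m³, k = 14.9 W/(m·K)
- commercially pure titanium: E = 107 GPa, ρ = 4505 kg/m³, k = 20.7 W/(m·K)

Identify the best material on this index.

magnesium alloy

Screen on constraints: k ≥ 0.243 W/(m·K). Survivors: magnesium alloy, GFRP laminate, stainless steel, commercially pure titanium.
Computing M directly (units already consistent):
  magnesium alloy: M = 3.83×10⁻³
  GFRP laminate: M = 2.81×10⁻³
  commercially pure titanium: M = 2.30×10⁻³
  stainless steel: M = 1.73×10⁻³
Highest index: magnesium alloy.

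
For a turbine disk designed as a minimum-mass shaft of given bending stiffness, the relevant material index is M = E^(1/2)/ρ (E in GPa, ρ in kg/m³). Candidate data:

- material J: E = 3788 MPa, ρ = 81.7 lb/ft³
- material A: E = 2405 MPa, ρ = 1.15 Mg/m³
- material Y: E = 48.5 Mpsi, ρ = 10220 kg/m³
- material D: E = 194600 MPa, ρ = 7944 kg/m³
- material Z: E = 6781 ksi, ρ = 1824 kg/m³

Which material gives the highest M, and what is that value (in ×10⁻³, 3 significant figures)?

material Z, M = 3.75×10⁻³

Normalizing units and computing the index:
  material J: E = 3.788 GPa, ρ = 1309 kg/m³
  material A: E = 2.405 GPa, ρ = 1150 kg/m³
  material Y: E = 334.4 GPa, ρ = 10220 kg/m³
  material D: E = 194.6 GPa, ρ = 7944 kg/m³
  material Z: E = 46.75 GPa, ρ = 1824 kg/m³
  material Z: M = 3.75×10⁻³
  material Y: M = 1.79×10⁻³
  material D: M = 1.76×10⁻³
  material J: M = 1.49×10⁻³
  material A: M = 1.35×10⁻³
Material Z has the largest M.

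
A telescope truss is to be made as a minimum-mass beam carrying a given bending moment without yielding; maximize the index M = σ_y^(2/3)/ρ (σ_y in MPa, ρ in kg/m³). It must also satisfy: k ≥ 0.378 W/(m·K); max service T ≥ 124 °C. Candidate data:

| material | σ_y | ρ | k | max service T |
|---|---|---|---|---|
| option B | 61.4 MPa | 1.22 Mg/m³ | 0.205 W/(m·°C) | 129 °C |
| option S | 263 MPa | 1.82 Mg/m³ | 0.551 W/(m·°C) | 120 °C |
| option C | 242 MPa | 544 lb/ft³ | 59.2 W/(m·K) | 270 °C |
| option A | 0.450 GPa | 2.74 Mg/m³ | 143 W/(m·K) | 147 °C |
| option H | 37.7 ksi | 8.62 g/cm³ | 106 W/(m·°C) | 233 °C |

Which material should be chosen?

Screen on constraints: k ≥ 0.378 W/(m·K); max service T ≥ 124 °C. Survivors: option C, option A, option H.
Normalizing units and computing the index:
  option C: σ_y = 242.0 MPa, ρ = 8714 kg/m³
  option A: σ_y = 450.0 MPa, ρ = 2740 kg/m³
  option H: σ_y = 259.9 MPa, ρ = 8620 kg/m³
  option A: M = 21.4×10⁻³
  option H: M = 4.72×10⁻³
  option C: M = 4.46×10⁻³
The maximum is for option A.

option A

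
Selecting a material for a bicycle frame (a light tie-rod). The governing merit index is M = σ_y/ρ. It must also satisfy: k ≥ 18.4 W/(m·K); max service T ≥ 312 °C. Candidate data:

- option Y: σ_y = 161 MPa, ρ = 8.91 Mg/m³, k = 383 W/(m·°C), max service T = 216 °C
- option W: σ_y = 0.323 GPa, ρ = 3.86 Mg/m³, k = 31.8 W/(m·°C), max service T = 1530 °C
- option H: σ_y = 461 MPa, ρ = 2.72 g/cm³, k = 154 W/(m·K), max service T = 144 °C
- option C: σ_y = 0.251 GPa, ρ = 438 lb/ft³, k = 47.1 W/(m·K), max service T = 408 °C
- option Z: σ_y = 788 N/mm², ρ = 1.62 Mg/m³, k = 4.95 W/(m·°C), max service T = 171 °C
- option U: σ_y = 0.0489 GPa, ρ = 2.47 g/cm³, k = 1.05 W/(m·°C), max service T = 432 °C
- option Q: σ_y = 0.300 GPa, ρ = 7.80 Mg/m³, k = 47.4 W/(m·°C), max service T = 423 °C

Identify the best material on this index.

Screen on constraints: k ≥ 18.4 W/(m·K); max service T ≥ 312 °C. Survivors: option W, option C, option Q.
In SI units:
  option W: σ_y = 323.0 MPa, ρ = 3860 kg/m³
  option C: σ_y = 251.0 MPa, ρ = 7016 kg/m³
  option Q: σ_y = 300.0 MPa, ρ = 7800 kg/m³
  option W: M = 83.7 kN·m/kg
  option Q: M = 38.5 kN·m/kg
  option C: M = 35.8 kN·m/kg
The maximum is for option W.

option W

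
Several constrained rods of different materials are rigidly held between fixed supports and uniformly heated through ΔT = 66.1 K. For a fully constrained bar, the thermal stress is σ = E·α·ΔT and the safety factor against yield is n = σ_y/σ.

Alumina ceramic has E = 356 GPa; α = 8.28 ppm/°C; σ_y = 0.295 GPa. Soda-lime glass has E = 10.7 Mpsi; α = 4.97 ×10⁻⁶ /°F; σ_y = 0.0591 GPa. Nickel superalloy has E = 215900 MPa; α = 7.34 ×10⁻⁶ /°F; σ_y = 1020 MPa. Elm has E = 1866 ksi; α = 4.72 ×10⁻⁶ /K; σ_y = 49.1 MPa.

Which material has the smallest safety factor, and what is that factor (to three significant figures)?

soda-lime glass, n = 1.35

Converting E to GPa, α to ×10⁻⁶/K, σ_y to MPa, then σ and n for each:
  alumina ceramic: E = 356.0, α = 8.28, σ_y = 295.0 → σ = 195 MPa, n = 1.51
  soda-lime glass: E = 73.77, α = 8.95, σ_y = 59.10 → σ = 43.6 MPa, n = 1.35
  nickel superalloy: E = 215.9, α = 13.2, σ_y = 1020 → σ = 189 MPa, n = 5.41
  elm: E = 12.87, α = 4.72, σ_y = 49.10 → σ = 4.01 MPa, n = 12.2
Smallest n: soda-lime glass with n = 1.35.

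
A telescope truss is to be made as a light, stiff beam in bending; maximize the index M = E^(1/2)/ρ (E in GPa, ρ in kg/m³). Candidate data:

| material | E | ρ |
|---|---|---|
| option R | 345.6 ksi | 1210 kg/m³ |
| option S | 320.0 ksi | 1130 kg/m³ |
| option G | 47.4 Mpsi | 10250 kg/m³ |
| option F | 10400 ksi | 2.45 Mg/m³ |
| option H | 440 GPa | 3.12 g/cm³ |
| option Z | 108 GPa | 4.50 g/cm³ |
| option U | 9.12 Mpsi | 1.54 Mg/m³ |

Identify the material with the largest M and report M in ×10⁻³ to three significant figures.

Convert each candidate to consistent units, then evaluate M:
  option R: E = 2.383 GPa, ρ = 1210 kg/m³
  option S: E = 2.206 GPa, ρ = 1130 kg/m³
  option G: E = 326.8 GPa, ρ = 10250 kg/m³
  option F: E = 71.71 GPa, ρ = 2450 kg/m³
  option H: E = 440.0 GPa, ρ = 3120 kg/m³
  option Z: E = 108.0 GPa, ρ = 4500 kg/m³
  option U: E = 62.88 GPa, ρ = 1540 kg/m³
  option H: M = 6.72×10⁻³
  option U: M = 5.15×10⁻³
  option F: M = 3.46×10⁻³
  option Z: M = 2.31×10⁻³
  option G: M = 1.76×10⁻³
  option S: M = 1.31×10⁻³
  option R: M = 1.28×10⁻³
The maximum is for option H.

option H, M = 6.72×10⁻³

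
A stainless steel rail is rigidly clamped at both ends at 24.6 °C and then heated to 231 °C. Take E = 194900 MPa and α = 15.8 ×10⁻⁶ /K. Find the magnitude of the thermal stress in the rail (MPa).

636 MPa

E = 194900 MPa = 194.9 GPa.
ΔT = 206.4 K. Constrained thermal stress σ = E·α·ΔT = 194.9×10³ MPa × 15.8×10⁻⁶ × 206.4 = 636 MPa (compressive).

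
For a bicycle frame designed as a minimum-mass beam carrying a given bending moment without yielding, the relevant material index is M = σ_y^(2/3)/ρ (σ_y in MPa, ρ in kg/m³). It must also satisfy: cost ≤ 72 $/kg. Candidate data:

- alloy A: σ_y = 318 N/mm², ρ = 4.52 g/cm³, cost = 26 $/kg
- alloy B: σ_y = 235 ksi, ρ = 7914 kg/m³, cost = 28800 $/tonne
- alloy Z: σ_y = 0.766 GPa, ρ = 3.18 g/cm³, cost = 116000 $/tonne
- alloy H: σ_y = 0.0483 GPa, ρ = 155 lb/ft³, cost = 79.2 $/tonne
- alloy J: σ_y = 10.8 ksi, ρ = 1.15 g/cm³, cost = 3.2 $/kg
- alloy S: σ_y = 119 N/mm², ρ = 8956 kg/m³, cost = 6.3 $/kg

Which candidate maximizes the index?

Screen on constraints: cost ≤ 72 $/kg. Survivors: alloy A, alloy B, alloy H, alloy J, alloy S.
In SI units:
  alloy A: σ_y = 318.0 MPa, ρ = 4520 kg/m³
  alloy B: σ_y = 1620 MPa, ρ = 7914 kg/m³
  alloy H: σ_y = 48.30 MPa, ρ = 2483 kg/m³
  alloy J: σ_y = 74.46 MPa, ρ = 1150 kg/m³
  alloy S: σ_y = 119.0 MPa, ρ = 8956 kg/m³
  alloy B: M = 17.4×10⁻³
  alloy J: M = 15.4×10⁻³
  alloy A: M = 10.3×10⁻³
  alloy H: M = 5.34×10⁻³
  alloy S: M = 2.70×10⁻³
The maximum is for alloy B.

alloy B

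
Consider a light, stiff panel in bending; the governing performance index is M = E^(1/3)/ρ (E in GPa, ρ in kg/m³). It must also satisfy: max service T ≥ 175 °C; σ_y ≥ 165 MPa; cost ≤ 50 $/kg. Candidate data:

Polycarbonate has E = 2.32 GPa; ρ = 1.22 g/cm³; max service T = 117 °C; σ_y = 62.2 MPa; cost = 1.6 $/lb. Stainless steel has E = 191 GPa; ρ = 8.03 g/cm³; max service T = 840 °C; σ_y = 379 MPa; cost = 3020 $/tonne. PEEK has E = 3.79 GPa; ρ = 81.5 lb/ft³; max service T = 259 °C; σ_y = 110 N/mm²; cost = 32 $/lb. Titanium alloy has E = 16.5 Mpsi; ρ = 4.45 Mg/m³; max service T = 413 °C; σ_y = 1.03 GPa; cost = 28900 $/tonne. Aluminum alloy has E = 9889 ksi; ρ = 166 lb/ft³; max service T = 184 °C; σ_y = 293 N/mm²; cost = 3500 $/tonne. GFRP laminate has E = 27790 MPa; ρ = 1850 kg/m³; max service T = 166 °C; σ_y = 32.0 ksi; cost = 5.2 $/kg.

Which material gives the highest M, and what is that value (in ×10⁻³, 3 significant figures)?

aluminum alloy, M = 1.54×10⁻³

Screen on constraints: max service T ≥ 175 °C; σ_y ≥ 165 MPa; cost ≤ 50 $/kg. Survivors: stainless steel, titanium alloy, aluminum alloy.
In SI units:
  stainless steel: E = 191.0 GPa, ρ = 8030 kg/m³
  titanium alloy: E = 113.8 GPa, ρ = 4450 kg/m³
  aluminum alloy: E = 68.18 GPa, ρ = 2659 kg/m³
  aluminum alloy: M = 1.54×10⁻³
  titanium alloy: M = 1.09×10⁻³
  stainless steel: M = 0.717×10⁻³
Aluminum alloy ranks first.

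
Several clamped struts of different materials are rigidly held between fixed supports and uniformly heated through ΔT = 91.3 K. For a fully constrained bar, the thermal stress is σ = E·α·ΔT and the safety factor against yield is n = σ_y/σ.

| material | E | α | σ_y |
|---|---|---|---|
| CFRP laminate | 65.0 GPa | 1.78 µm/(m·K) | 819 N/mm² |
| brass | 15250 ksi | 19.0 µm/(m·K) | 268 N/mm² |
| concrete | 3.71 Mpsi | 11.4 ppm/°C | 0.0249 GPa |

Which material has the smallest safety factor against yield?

In consistent units (E in GPa, α in ×10⁻⁶/K, σ_y in MPa):
  CFRP laminate: E = 65.00, α = 1.78, σ_y = 819.0 → σ = 10.6 MPa, n = 77.5
  brass: E = 105.1, α = 19.0, σ_y = 268.0 → σ = 182 MPa, n = 1.47
  concrete: E = 25.58, α = 11.4, σ_y = 24.90 → σ = 26.6 MPa, n = 0.935
Concrete has the lowest safety factor, n = 0.935.

concrete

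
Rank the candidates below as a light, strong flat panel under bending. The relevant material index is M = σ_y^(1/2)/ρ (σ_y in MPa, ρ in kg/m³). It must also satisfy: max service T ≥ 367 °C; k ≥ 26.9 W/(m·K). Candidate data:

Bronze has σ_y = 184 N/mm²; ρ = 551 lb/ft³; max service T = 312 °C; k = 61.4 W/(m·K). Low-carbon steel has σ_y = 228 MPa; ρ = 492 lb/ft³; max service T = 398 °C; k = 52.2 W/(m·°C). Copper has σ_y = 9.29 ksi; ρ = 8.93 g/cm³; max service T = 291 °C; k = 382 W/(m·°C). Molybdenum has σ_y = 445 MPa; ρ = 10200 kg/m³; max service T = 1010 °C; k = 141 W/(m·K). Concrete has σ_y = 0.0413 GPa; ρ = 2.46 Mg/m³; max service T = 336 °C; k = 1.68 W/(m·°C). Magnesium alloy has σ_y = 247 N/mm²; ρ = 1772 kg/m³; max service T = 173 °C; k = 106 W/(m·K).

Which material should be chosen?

Screen on constraints: max service T ≥ 367 °C; k ≥ 26.9 W/(m·K). Survivors: low-carbon steel, molybdenum.
Normalizing units and computing the index:
  low-carbon steel: σ_y = 228.0 MPa, ρ = 7881 kg/m³
  molybdenum: σ_y = 445.0 MPa, ρ = 10200 kg/m³
  molybdenum: M = 2.07×10⁻³
  low-carbon steel: M = 1.92×10⁻³
Molybdenum ranks first.

molybdenum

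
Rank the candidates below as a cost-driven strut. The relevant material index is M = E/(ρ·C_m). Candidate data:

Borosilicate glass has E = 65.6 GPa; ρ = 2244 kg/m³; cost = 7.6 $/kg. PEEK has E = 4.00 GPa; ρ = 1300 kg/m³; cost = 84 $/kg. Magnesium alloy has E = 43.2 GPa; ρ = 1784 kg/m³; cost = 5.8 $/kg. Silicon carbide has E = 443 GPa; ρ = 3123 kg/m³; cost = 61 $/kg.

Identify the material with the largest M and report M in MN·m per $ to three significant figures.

magnesium alloy, M = 4.18 MN·m per $

Computing M directly (units already consistent):
  magnesium alloy: M = 4.18 MN·m per $
  borosilicate glass: M = 3.85 MN·m per $
  silicon carbide: M = 2.33 MN·m per $
  PEEK: M = 0.0366 MN·m per $
Magnesium alloy has the largest M.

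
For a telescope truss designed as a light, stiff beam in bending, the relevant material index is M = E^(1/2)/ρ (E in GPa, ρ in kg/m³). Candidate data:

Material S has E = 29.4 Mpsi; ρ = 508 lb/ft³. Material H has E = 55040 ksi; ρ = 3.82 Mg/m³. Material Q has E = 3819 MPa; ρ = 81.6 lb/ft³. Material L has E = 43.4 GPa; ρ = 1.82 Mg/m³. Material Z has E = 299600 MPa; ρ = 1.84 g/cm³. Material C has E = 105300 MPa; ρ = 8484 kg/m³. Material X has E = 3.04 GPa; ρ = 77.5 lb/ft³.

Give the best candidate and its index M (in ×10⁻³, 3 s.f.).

Putting every candidate on a common basis:
  material S: E = 202.7 GPa, ρ = 8137 kg/m³
  material H: E = 379.5 GPa, ρ = 3820 kg/m³
  material Q: E = 3.819 GPa, ρ = 1307 kg/m³
  material L: E = 43.40 GPa, ρ = 1820 kg/m³
  material Z: E = 299.6 GPa, ρ = 1840 kg/m³
  material C: E = 105.3 GPa, ρ = 8484 kg/m³
  material X: E = 3.040 GPa, ρ = 1241 kg/m³
  material Z: M = 9.41×10⁻³
  material H: M = 5.10×10⁻³
  material L: M = 3.62×10⁻³
  material S: M = 1.75×10⁻³
  material Q: M = 1.50×10⁻³
  material X: M = 1.40×10⁻³
  material C: M = 1.21×10⁻³
Material Z ranks first.

material Z, M = 9.41×10⁻³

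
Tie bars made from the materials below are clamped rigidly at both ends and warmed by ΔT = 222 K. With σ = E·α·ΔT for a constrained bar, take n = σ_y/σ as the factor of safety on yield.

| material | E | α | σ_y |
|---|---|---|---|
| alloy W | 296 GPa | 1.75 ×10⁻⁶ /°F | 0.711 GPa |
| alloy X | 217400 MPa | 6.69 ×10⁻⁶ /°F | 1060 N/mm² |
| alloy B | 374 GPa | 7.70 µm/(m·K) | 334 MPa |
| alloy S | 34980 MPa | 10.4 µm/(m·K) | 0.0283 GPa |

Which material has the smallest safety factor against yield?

alloy S

Converting E to GPa, α to ×10⁻⁶/K, σ_y to MPa, then σ and n for each:
  alloy W: E = 296.0, α = 3.15, σ_y = 711.0 → σ = 207 MPa, n = 3.43
  alloy X: E = 217.4, α = 12.0, σ_y = 1060 → σ = 581 MPa, n = 1.82
  alloy B: E = 374.0, α = 7.70, σ_y = 334.0 → σ = 639 MPa, n = 0.522
  alloy S: E = 34.98, α = 10.4, σ_y = 28.30 → σ = 80.8 MPa, n = 0.350
The minimum is alloy S at n = 0.350.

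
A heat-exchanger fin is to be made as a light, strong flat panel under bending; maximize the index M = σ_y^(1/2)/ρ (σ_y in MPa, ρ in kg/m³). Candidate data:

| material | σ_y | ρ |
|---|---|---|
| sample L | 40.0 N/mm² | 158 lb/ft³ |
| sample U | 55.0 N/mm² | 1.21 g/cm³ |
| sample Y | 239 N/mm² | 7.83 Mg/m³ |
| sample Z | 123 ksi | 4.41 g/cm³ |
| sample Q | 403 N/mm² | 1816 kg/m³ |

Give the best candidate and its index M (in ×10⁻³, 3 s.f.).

In SI units:
  sample L: σ_y = 40.00 MPa, ρ = 2531 kg/m³
  sample U: σ_y = 55.00 MPa, ρ = 1210 kg/m³
  sample Y: σ_y = 239.0 MPa, ρ = 7830 kg/m³
  sample Z: σ_y = 848.1 MPa, ρ = 4410 kg/m³
  sample Q: σ_y = 403.0 MPa, ρ = 1816 kg/m³
  sample Q: M = 11.1×10⁻³
  sample Z: M = 6.60×10⁻³
  sample U: M = 6.13×10⁻³
  sample L: M = 2.50×10⁻³
  sample Y: M = 1.97×10⁻³
Sample Q has the largest M.

sample Q, M = 11.1×10⁻³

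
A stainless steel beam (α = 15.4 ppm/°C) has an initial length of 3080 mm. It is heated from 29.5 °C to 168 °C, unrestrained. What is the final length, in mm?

3086.6 mm

ΔT = 168 − 29.5 = 138.5 K.
ΔL = α·L₀·ΔT = 15.4×10⁻⁶ × 3080 mm × 138.5 K = 6.57 mm.
L = L₀ + ΔL = 3080 + 6.57 = 3086.6 mm.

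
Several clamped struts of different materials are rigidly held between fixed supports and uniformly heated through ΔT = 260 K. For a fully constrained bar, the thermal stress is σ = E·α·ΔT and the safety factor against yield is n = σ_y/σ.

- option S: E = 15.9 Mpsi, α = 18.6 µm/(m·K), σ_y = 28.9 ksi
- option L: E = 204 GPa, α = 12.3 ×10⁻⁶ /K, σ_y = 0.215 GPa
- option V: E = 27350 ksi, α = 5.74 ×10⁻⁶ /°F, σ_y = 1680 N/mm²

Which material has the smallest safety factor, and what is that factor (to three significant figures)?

With everything in SI (GPa, ×10⁻⁶/K, MPa):
  option S: E = 109.6, α = 18.6, σ_y = 199.3 → σ = 530 MPa, n = 0.376
  option L: E = 204.0, α = 12.3, σ_y = 215.0 → σ = 652 MPa, n = 0.330
  option V: E = 188.6, α = 10.3, σ_y = 1680 → σ = 507 MPa, n = 3.32
Option L has the lowest safety factor, n = 0.330.

option L, n = 0.330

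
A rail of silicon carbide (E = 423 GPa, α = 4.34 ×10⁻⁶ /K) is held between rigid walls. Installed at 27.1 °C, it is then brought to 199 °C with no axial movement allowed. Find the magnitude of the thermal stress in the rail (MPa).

ΔT = 171.9 K. Constrained thermal stress σ = E·α·ΔT = 423.0×10³ MPa × 4.34×10⁻⁶ × 171.9 = 316 MPa (compressive).

316 MPa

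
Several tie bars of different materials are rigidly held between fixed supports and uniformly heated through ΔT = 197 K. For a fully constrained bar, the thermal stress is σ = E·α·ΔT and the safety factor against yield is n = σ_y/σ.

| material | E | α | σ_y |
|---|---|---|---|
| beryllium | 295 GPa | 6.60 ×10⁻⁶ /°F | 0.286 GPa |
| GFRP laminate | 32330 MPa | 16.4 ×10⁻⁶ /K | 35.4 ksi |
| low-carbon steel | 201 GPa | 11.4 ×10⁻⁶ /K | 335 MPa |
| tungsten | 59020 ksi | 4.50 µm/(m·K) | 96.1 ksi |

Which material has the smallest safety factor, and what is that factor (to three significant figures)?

beryllium, n = 0.414

Converting E to GPa, α to ×10⁻⁶/K, σ_y to MPa, then σ and n for each:
  beryllium: E = 295.0, α = 11.9, σ_y = 286.0 → σ = 690 MPa, n = 0.414
  GFRP laminate: E = 32.33, α = 16.4, σ_y = 244.1 → σ = 104 MPa, n = 2.34
  low-carbon steel: E = 201.0, α = 11.4, σ_y = 335.0 → σ = 451 MPa, n = 0.742
  tungsten: E = 406.9, α = 4.50, σ_y = 662.6 → σ = 361 MPa, n = 1.84
The minimum is beryllium at n = 0.414.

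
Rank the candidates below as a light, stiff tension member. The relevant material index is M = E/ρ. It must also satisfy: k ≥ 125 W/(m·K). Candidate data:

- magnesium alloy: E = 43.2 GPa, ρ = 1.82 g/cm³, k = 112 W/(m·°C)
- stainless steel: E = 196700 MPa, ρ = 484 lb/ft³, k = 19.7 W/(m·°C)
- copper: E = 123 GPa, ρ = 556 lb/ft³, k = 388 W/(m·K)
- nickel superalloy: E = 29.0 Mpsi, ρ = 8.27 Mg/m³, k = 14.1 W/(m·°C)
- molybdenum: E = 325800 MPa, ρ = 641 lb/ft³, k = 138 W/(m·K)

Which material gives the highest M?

molybdenum

Screen on constraints: k ≥ 125 W/(m·K). Survivors: copper, molybdenum.
Putting every candidate on a common basis:
  copper: E = 123.0 GPa, ρ = 8906 kg/m³
  molybdenum: E = 325.8 GPa, ρ = 10270 kg/m³
  molybdenum: M = 31.7 MN·m/kg
  copper: M = 13.8 MN·m/kg
The maximum is for molybdenum.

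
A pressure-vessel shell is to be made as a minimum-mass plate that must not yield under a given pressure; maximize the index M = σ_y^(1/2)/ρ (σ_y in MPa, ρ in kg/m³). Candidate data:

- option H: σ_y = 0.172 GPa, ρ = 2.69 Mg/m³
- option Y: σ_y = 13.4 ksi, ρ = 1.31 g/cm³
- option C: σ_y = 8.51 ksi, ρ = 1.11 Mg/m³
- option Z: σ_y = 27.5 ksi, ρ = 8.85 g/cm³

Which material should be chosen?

In SI units:
  option H: σ_y = 172.0 MPa, ρ = 2690 kg/m³
  option Y: σ_y = 92.39 MPa, ρ = 1310 kg/m³
  option C: σ_y = 58.67 MPa, ρ = 1110 kg/m³
  option Z: σ_y = 189.6 MPa, ρ = 8850 kg/m³
  option Y: M = 7.34×10⁻³
  option C: M = 6.90×10⁻³
  option H: M = 4.88×10⁻³
  option Z: M = 1.56×10⁻³
Option Y has the largest M.

option Y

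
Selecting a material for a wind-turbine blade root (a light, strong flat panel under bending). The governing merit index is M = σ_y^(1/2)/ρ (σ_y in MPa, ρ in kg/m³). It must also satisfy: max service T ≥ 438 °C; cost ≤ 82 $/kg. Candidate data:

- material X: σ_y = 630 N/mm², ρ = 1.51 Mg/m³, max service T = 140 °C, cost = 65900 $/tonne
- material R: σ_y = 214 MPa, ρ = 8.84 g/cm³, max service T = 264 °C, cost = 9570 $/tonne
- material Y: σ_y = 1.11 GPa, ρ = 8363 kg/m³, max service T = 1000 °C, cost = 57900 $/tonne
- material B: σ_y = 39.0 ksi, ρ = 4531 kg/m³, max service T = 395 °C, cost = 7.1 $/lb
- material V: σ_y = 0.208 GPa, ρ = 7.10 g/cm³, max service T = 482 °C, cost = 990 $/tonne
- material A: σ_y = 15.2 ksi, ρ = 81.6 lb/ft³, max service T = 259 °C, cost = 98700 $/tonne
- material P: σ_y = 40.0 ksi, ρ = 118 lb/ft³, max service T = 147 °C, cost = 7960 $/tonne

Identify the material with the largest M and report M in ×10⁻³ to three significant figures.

Screen on constraints: max service T ≥ 438 °C; cost ≤ 82 $/kg. Survivors: material Y, material V.
Normalizing units and computing the index:
  material Y: σ_y = 1110 MPa, ρ = 8363 kg/m³
  material V: σ_y = 208.0 MPa, ρ = 7100 kg/m³
  material Y: M = 3.98×10⁻³
  material V: M = 2.03×10⁻³
Material Y ranks first.

material Y, M = 3.98×10⁻³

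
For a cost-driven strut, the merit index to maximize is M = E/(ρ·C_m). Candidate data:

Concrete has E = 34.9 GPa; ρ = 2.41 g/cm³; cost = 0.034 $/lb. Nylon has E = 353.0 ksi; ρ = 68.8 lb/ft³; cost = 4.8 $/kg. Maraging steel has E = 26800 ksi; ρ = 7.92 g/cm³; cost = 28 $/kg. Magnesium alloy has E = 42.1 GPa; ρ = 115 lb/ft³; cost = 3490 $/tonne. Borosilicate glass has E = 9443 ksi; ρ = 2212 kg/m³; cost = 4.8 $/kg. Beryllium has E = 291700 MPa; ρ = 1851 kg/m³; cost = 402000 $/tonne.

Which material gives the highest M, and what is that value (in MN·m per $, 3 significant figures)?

concrete, M = 193 MN·m per $

Putting every candidate on a common basis:
  concrete: E = 34.90 GPa, ρ = 2410 kg/m³, cost = 0.07496 $/kg
  nylon: E = 2.434 GPa, ρ = 1102 kg/m³, cost = 4.800 $/kg
  maraging steel: E = 184.8 GPa, ρ = 7920 kg/m³, cost = 28.00 $/kg
  magnesium alloy: E = 42.10 GPa, ρ = 1842 kg/m³, cost = 3.490 $/kg
  borosilicate glass: E = 65.11 GPa, ρ = 2212 kg/m³, cost = 4.800 $/kg
  beryllium: E = 291.7 GPa, ρ = 1851 kg/m³, cost = 402.0 $/kg
  concrete: M = 193 MN·m per $
  magnesium alloy: M = 6.55 MN·m per $
  borosilicate glass: M = 6.13 MN·m per $
  maraging steel: M = 0.833 MN·m per $
  nylon: M = 0.460 MN·m per $
  beryllium: M = 0.392 MN·m per $
Concrete has the largest M.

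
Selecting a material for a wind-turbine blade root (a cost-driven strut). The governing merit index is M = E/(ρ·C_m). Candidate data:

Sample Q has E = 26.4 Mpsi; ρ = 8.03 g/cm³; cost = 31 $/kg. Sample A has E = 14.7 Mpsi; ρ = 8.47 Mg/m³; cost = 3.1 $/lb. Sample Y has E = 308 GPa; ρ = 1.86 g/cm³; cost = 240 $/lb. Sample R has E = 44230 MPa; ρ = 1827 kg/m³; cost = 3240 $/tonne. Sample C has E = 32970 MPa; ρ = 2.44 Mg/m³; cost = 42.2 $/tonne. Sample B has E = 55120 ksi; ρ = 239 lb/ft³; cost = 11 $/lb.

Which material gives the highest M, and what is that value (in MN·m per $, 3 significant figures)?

In SI units:
  sample Q: E = 182.0 GPa, ρ = 8030 kg/m³, cost = 31.00 $/kg
  sample A: E = 101.4 GPa, ρ = 8470 kg/m³, cost = 6.834 $/kg
  sample Y: E = 308.0 GPa, ρ = 1860 kg/m³, cost = 529.1 $/kg
  sample R: E = 44.23 GPa, ρ = 1827 kg/m³, cost = 3.240 $/kg
  sample C: E = 32.97 GPa, ρ = 2440 kg/m³, cost = 0.04220 $/kg
  sample B: E = 380.0 GPa, ρ = 3828 kg/m³, cost = 24.25 $/kg
  sample C: M = 320 MN·m per $
  sample R: M = 7.47 MN·m per $
  sample B: M = 4.09 MN·m per $
  sample A: M = 1.75 MN·m per $
  sample Q: M = 0.731 MN·m per $
  sample Y: M = 0.313 MN·m per $
Sample C ranks first.

sample C, M = 320 MN·m per $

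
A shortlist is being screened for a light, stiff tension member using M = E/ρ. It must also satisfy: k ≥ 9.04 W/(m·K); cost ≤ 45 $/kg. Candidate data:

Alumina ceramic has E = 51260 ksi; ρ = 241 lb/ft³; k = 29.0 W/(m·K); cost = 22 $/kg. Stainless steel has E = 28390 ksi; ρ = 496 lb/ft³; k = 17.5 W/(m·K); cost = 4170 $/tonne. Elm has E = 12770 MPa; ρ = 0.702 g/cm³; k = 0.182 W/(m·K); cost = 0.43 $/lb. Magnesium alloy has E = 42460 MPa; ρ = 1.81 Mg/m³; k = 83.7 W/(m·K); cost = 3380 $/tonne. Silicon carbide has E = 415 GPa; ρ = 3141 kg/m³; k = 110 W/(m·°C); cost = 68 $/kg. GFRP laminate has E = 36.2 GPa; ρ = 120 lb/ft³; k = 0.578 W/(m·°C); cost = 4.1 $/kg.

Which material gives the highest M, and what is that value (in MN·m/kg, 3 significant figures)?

alumina ceramic, M = 91.6 MN·m/kg

Screen on constraints: k ≥ 9.04 W/(m·K); cost ≤ 45 $/kg. Survivors: alumina ceramic, stainless steel, magnesium alloy.
In SI units:
  alumina ceramic: E = 353.4 GPa, ρ = 3860 kg/m³
  stainless steel: E = 195.7 GPa, ρ = 7945 kg/m³
  magnesium alloy: E = 42.46 GPa, ρ = 1810 kg/m³
  alumina ceramic: M = 91.6 MN·m/kg
  stainless steel: M = 24.6 MN·m/kg
  magnesium alloy: M = 23.5 MN·m/kg
Highest index: alumina ceramic.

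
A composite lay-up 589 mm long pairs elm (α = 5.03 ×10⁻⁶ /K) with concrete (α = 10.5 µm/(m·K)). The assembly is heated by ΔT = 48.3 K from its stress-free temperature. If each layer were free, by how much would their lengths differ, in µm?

156 µm

Δα = |5.03 − 10.5|×10⁻⁶/K = 5.47×10⁻⁶/K.
ΔL_mismatch = Δα·L·ΔT = 5.47×10⁻⁶ × 589.0 mm × 48.3 K = 156 µm.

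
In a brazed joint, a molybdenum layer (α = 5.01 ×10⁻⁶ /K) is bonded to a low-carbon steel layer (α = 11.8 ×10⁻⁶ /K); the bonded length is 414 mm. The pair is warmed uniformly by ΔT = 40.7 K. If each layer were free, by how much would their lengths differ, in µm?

114 µm

Δα = |5.01 − 11.8|×10⁻⁶/K = 6.79×10⁻⁶/K.
ΔL_mismatch = Δα·L·ΔT = 6.79×10⁻⁶ × 414.0 mm × 40.7 K = 114 µm.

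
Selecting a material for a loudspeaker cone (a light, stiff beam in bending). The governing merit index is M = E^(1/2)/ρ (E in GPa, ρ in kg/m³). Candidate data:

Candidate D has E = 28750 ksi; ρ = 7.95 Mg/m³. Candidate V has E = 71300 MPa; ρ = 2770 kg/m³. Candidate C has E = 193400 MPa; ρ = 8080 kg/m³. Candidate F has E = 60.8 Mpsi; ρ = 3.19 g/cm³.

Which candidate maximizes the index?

candidate F

In SI units:
  candidate D: E = 198.2 GPa, ρ = 7950 kg/m³
  candidate V: E = 71.30 GPa, ρ = 2770 kg/m³
  candidate C: E = 193.4 GPa, ρ = 8080 kg/m³
  candidate F: E = 419.2 GPa, ρ = 3190 kg/m³
  candidate F: M = 6.42×10⁻³
  candidate V: M = 3.05×10⁻³
  candidate D: M = 1.77×10⁻³
  candidate C: M = 1.72×10⁻³
Candidate F has the largest M.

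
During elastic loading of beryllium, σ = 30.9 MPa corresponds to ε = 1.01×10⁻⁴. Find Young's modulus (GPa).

E = σ/ε = 30.9 MPa / 1.01×10⁻⁴ = 305900 MPa = 306 GPa.

306 GPa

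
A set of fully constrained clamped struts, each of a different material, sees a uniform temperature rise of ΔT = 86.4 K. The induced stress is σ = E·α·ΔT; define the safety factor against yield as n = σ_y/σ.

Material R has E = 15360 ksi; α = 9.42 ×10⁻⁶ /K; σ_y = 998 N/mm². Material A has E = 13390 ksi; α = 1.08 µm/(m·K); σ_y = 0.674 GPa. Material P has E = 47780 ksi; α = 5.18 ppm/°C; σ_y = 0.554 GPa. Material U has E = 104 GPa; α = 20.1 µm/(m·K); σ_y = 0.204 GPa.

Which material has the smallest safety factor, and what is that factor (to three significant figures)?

Per material, after unit conversion:
  material R: E = 105.9, α = 9.42, σ_y = 998.0 → σ = 86.2 MPa, n = 11.6
  material A: E = 92.32, α = 1.08, σ_y = 674.0 → σ = 8.61 MPa, n = 78.2
  material P: E = 329.4, α = 5.18, σ_y = 554.0 → σ = 147 MPa, n = 3.76
  material U: E = 104.0, α = 20.1, σ_y = 204.0 → σ = 181 MPa, n = 1.13
The minimum is material U at n = 1.13.

material U, n = 1.13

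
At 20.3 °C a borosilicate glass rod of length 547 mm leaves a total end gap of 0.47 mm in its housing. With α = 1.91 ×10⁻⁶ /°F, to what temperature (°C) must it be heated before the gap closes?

270 °C

α = 1.91×10⁻⁶/°F × 9/5 = 3.44×10⁻⁶/K.
α·L₀·ΔT = 0.47 mm ⇒ ΔT = 0.47 / (3.44×10⁻⁶ × 547.0) = 249.9 K.
T = 20.3 + 249.9 = 270.2 °C.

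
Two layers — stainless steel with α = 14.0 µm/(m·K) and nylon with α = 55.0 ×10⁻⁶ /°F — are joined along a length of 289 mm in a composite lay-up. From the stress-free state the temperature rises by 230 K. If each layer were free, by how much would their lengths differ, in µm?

5650 µm

nylon: α = 55.0×10⁻⁶/°F × 9/5 = 99.0×10⁻⁶/K.
Δα = |14.0 − 99.0|×10⁻⁶/K = 85.0×10⁻⁶/K.
ΔL_mismatch = Δα·L·ΔT = 85.0×10⁻⁶ × 289.0 mm × 230.0 K = 5650 µm.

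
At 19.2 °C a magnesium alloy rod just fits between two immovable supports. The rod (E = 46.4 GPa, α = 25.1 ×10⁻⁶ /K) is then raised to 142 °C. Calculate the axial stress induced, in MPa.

143 MPa

ΔT = 122.8 K. Constrained thermal stress σ = E·α·ΔT = 46.40×10³ MPa × 25.1×10⁻⁶ × 122.8 = 143 MPa (compressive).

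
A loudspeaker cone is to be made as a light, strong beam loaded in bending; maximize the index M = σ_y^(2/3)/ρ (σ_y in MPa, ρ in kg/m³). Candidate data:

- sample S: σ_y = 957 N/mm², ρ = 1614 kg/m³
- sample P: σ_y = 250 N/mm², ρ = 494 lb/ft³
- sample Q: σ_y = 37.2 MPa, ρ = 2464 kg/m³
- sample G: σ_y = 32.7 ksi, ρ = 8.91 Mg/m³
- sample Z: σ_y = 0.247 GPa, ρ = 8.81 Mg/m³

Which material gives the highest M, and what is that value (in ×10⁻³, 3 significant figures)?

Convert each candidate to consistent units, then evaluate M:
  sample S: σ_y = 957.0 MPa, ρ = 1614 kg/m³
  sample P: σ_y = 250.0 MPa, ρ = 7913 kg/m³
  sample Q: σ_y = 37.20 MPa, ρ = 2464 kg/m³
  sample G: σ_y = 225.5 MPa, ρ = 8910 kg/m³
  sample Z: σ_y = 247.0 MPa, ρ = 8810 kg/m³
  sample S: M = 60.2×10⁻³
  sample P: M = 5.02×10⁻³
  sample Q: M = 4.52×10⁻³
  sample Z: M = 4.47×10⁻³
  sample G: M = 4.16×10⁻³
Sample S has the largest M.

sample S, M = 60.2×10⁻³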